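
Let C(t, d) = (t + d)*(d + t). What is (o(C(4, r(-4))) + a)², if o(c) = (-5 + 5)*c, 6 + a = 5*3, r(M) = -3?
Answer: 81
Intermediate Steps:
C(t, d) = (d + t)² (C(t, d) = (d + t)*(d + t) = (d + t)²)
a = 9 (a = -6 + 5*3 = -6 + 15 = 9)
o(c) = 0 (o(c) = 0*c = 0)
(o(C(4, r(-4))) + a)² = (0 + 9)² = 9² = 81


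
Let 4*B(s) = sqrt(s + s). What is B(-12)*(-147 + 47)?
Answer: -50*I*sqrt(6) ≈ -122.47*I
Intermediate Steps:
B(s) = sqrt(2)*sqrt(s)/4 (B(s) = sqrt(s + s)/4 = sqrt(2*s)/4 = (sqrt(2)*sqrt(s))/4 = sqrt(2)*sqrt(s)/4)
B(-12)*(-147 + 47) = (sqrt(2)*sqrt(-12)/4)*(-147 + 47) = (sqrt(2)*(2*I*sqrt(3))/4)*(-100) = (I*sqrt(6)/2)*(-100) = -50*I*sqrt(6)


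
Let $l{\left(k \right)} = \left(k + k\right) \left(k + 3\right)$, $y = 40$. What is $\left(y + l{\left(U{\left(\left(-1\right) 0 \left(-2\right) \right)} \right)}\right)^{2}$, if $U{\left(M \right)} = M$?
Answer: $1600$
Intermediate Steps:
$l{\left(k \right)} = 2 k \left(3 + k\right)$
$\left(y + l{\left(U{\left(\left(-1\right) 0 \left(-2\right) \right)} \right)}\right)^{2} = \left(40 + 2 \left(-1\right) 0 \left(-2\right) \left(3 + \left(-1\right) 0 \left(-2\right)\right)\right)^{2} = \left(40 + 2 \cdot 0 \left(-2\right) \left(3 + 0 \left(-2\right)\right)\right)^{2} = \left(40 + 2 \cdot 0 \left(3 + 0\right)\right)^{2} = \left(40 + 2 \cdot 0 \cdot 3\right)^{2} = \left(40 + 0\right)^{2} = 40^{2} = 1600$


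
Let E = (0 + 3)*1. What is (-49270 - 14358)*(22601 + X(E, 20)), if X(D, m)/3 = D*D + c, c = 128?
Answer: -1464207536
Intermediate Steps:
E = 3 (E = 3*1 = 3)
X(D, m) = 384 + 3*D**2 (X(D, m) = 3*(D*D + 128) = 3*(D**2 + 128) = 3*(128 + D**2) = 384 + 3*D**2)
(-49270 - 14358)*(22601 + X(E, 20)) = (-49270 - 14358)*(22601 + (384 + 3*3**2)) = -63628*(22601 + (384 + 3*9)) = -63628*(22601 + (384 + 27)) = -63628*(22601 + 411) = -63628*23012 = -1464207536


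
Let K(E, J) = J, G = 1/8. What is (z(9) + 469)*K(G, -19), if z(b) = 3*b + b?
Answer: -9595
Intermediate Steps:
z(b) = 4*b
G = ⅛ ≈ 0.12500
(z(9) + 469)*K(G, -19) = (4*9 + 469)*(-19) = (36 + 469)*(-19) = 505*(-19) = -9595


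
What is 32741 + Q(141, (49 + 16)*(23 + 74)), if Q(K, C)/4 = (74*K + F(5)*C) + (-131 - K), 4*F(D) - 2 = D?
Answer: 117524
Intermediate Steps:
F(D) = ½ + D/4
Q(K, C) = -524 + 7*C + 292*K (Q(K, C) = 4*((74*K + (½ + (¼)*5)*C) + (-131 - K)) = 4*((74*K + (½ + 5/4)*C) + (-131 - K)) = 4*((74*K + 7*C/4) + (-131 - K)) = 4*(-131 + 73*K + 7*C/4) = -524 + 7*C + 292*K)
32741 + Q(141, (49 + 16)*(23 + 74)) = 32741 + (-524 + 7*((49 + 16)*(23 + 74)) + 292*141) = 32741 + (-524 + 7*(65*97) + 41172) = 32741 + (-524 + 7*6305 + 41172) = 32741 + (-524 + 44135 + 41172) = 32741 + 84783 = 117524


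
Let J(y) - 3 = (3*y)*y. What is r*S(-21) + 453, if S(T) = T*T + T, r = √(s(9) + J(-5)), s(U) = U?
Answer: 453 + 420*√87 ≈ 4370.5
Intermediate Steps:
J(y) = 3 + 3*y² (J(y) = 3 + (3*y)*y = 3 + 3*y²)
r = √87 (r = √(9 + (3 + 3*(-5)²)) = √(9 + (3 + 3*25)) = √(9 + (3 + 75)) = √(9 + 78) = √87 ≈ 9.3274)
S(T) = T + T² (S(T) = T² + T = T + T²)
r*S(-21) + 453 = √87*(-21*(1 - 21)) + 453 = √87*(-21*(-20)) + 453 = √87*420 + 453 = 420*√87 + 453 = 453 + 420*√87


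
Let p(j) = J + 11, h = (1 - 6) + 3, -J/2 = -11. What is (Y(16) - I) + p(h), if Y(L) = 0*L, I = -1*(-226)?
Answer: -193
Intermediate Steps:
J = 22 (J = -2*(-11) = 22)
I = 226
h = -2 (h = -5 + 3 = -2)
Y(L) = 0
p(j) = 33 (p(j) = 22 + 11 = 33)
(Y(16) - I) + p(h) = (0 - 1*226) + 33 = (0 - 226) + 33 = -226 + 33 = -193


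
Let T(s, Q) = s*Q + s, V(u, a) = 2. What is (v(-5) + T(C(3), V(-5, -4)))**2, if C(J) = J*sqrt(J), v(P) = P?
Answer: 268 - 90*sqrt(3) ≈ 112.12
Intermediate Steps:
C(J) = J**(3/2)
T(s, Q) = s + Q*s (T(s, Q) = Q*s + s = s + Q*s)
(v(-5) + T(C(3), V(-5, -4)))**2 = (-5 + 3**(3/2)*(1 + 2))**2 = (-5 + (3*sqrt(3))*3)**2 = (-5 + 9*sqrt(3))**2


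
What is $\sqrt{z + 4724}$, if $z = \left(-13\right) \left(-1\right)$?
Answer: $\sqrt{4737} \approx 68.826$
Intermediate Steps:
$z = 13$
$\sqrt{z + 4724} = \sqrt{13 + 4724} = \sqrt{4737}$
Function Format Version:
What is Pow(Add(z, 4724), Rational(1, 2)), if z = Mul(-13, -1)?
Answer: Pow(4737, Rational(1, 2)) ≈ 68.826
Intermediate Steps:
z = 13
Pow(Add(z, 4724), Rational(1, 2)) = Pow(Add(13, 4724), Rational(1, 2)) = Pow(4737, Rational(1, 2))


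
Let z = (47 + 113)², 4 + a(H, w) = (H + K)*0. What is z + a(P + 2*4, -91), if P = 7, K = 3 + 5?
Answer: 25596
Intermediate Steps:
K = 8
a(H, w) = -4 (a(H, w) = -4 + (H + 8)*0 = -4 + (8 + H)*0 = -4 + 0 = -4)
z = 25600 (z = 160² = 25600)
z + a(P + 2*4, -91) = 25600 - 4 = 25596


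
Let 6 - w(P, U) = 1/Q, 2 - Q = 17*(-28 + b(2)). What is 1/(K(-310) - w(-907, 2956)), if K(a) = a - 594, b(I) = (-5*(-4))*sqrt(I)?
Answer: -145414/132352327 + 20*sqrt(2)/132352327 ≈ -0.0010985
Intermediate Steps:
b(I) = 20*sqrt(I)
K(a) = -594 + a
Q = 478 - 340*sqrt(2) (Q = 2 - 17*(-28 + 20*sqrt(2)) = 2 - (-476 + 340*sqrt(2)) = 2 + (476 - 340*sqrt(2)) = 478 - 340*sqrt(2) ≈ -2.8326)
w(P, U) = 6 - 1/(478 - 340*sqrt(2))
1/(K(-310) - w(-907, 2956)) = 1/((-594 - 310) - (8387/1358 + 85*sqrt(2)/679)) = 1/(-904 + (-8387/1358 - 85*sqrt(2)/679)) = 1/(-1236019/1358 - 85*sqrt(2)/679)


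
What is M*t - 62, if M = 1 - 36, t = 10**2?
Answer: -3562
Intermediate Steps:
t = 100
M = -35
M*t - 62 = -35*100 - 62 = -3500 - 62 = -3562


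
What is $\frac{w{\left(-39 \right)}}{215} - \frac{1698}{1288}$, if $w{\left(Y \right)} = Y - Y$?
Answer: $- \frac{849}{644} \approx -1.3183$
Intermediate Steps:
$w{\left(Y \right)} = 0$
$\frac{w{\left(-39 \right)}}{215} - \frac{1698}{1288} = \frac{0}{215} - \frac{1698}{1288} = 0 \cdot \frac{1}{215} - \frac{849}{644} = 0 - \frac{849}{644} = - \frac{849}{644}$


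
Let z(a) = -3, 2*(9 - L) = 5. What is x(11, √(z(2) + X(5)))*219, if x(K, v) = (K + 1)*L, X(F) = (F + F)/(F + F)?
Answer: 17082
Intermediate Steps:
L = 13/2 (L = 9 - ½*5 = 9 - 5/2 = 13/2 ≈ 6.5000)
X(F) = 1 (X(F) = (2*F)/((2*F)) = (2*F)*(1/(2*F)) = 1)
x(K, v) = 13/2 + 13*K/2 (x(K, v) = (K + 1)*(13/2) = (1 + K)*(13/2) = 13/2 + 13*K/2)
x(11, √(z(2) + X(5)))*219 = (13/2 + (13/2)*11)*219 = (13/2 + 143/2)*219 = 78*219 = 17082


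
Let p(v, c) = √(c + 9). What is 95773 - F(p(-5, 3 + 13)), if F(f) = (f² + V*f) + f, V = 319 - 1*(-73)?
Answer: 93783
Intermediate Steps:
V = 392 (V = 319 + 73 = 392)
p(v, c) = √(9 + c)
F(f) = f² + 393*f (F(f) = (f² + 392*f) + f = f² + 393*f)
95773 - F(p(-5, 3 + 13)) = 95773 - √(9 + (3 + 13))*(393 + √(9 + (3 + 13))) = 95773 - √(9 + 16)*(393 + √(9 + 16)) = 95773 - √25*(393 + √25) = 95773 - 5*(393 + 5) = 95773 - 5*398 = 95773 - 1*1990 = 95773 - 1990 = 93783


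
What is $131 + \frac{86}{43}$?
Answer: $133$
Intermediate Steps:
$131 + \frac{86}{43} = 131 + 86 \cdot \frac{1}{43} = 131 + 2 = 133$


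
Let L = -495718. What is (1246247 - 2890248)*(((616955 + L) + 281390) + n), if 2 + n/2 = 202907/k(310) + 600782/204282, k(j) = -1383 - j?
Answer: -8799582832209434027/13301901 ≈ -6.6153e+11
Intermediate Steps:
n = -3163447900/13301901 (n = -4 + 2*(202907/(-1383 - 1*310) + 600782/204282) = -4 + 2*(202907/(-1383 - 310) + 600782*(1/204282)) = -4 + 2*(202907/(-1693) + 23107/7857) = -4 + 2*(202907*(-1/1693) + 23107/7857) = -4 + 2*(-202907/1693 + 23107/7857) = -4 + 2*(-1555120148/13301901) = -4 - 3110240296/13301901 = -3163447900/13301901 ≈ -237.82)
(1246247 - 2890248)*(((616955 + L) + 281390) + n) = (1246247 - 2890248)*(((616955 - 495718) + 281390) - 3163447900/13301901) = -1644001*((121237 + 281390) - 3163447900/13301901) = -1644001*(402627 - 3163447900/13301901) = -1644001*5352541046027/13301901 = -8799582832209434027/13301901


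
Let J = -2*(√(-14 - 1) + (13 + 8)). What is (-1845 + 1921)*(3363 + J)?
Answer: 252396 - 152*I*√15 ≈ 2.524e+5 - 588.69*I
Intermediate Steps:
J = -42 - 2*I*√15 (J = -2*(√(-15) + 21) = -2*(I*√15 + 21) = -2*(21 + I*√15) = -42 - 2*I*√15 ≈ -42.0 - 7.746*I)
(-1845 + 1921)*(3363 + J) = (-1845 + 1921)*(3363 + (-42 - 2*I*√15)) = 76*(3321 - 2*I*√15) = 252396 - 152*I*√15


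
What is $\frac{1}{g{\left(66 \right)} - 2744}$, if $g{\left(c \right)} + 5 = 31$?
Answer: $- \frac{1}{2718} \approx -0.00036792$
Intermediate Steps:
$g{\left(c \right)} = 26$ ($g{\left(c \right)} = -5 + 31 = 26$)
$\frac{1}{g{\left(66 \right)} - 2744} = \frac{1}{26 - 2744} = \frac{1}{-2718} = - \frac{1}{2718}$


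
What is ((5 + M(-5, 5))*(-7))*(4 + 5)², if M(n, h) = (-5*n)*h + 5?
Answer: -76545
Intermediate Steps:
M(n, h) = 5 - 5*h*n (M(n, h) = -5*h*n + 5 = 5 - 5*h*n)
((5 + M(-5, 5))*(-7))*(4 + 5)² = ((5 + (5 - 5*5*(-5)))*(-7))*(4 + 5)² = ((5 + (5 + 125))*(-7))*9² = ((5 + 130)*(-7))*81 = (135*(-7))*81 = -945*81 = -76545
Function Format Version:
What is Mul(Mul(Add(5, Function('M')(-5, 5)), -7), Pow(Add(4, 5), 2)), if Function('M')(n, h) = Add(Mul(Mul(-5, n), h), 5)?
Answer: -76545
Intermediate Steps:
Function('M')(n, h) = Add(5, Mul(-5, h, n)) (Function('M')(n, h) = Add(Mul(-5, h, n), 5) = Add(5, Mul(-5, h, n)))
Mul(Mul(Add(5, Function('M')(-5, 5)), -7), Pow(Add(4, 5), 2)) = Mul(Mul(Add(5, Add(5, Mul(-5, 5, -5))), -7), Pow(Add(4, 5), 2)) = Mul(Mul(Add(5, Add(5, 125)), -7), Pow(9, 2)) = Mul(Mul(Add(5, 130), -7), 81) = Mul(Mul(135, -7), 81) = Mul(-945, 81) = -76545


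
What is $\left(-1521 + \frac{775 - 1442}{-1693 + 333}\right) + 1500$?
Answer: $- \frac{27893}{1360} \approx -20.51$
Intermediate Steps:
$\left(-1521 + \frac{775 - 1442}{-1693 + 333}\right) + 1500 = \left(-1521 - \frac{667}{-1360}\right) + 1500 = \left(-1521 - - \frac{667}{1360}\right) + 1500 = \left(-1521 + \frac{667}{1360}\right) + 1500 = - \frac{2067893}{1360} + 1500 = - \frac{27893}{1360}$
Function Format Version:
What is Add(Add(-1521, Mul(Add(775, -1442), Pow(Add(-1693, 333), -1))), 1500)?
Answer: Rational(-27893, 1360) ≈ -20.510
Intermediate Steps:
Add(Add(-1521, Mul(Add(775, -1442), Pow(Add(-1693, 333), -1))), 1500) = Add(Add(-1521, Mul(-667, Pow(-1360, -1))), 1500) = Add(Add(-1521, Mul(-667, Rational(-1, 1360))), 1500) = Add(Add(-1521, Rational(667, 1360)), 1500) = Add(Rational(-2067893, 1360), 1500) = Rational(-27893, 1360)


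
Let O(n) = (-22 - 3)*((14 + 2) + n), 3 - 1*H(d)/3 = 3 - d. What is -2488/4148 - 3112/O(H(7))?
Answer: 2651794/959225 ≈ 2.7645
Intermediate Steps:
H(d) = 3*d (H(d) = 9 - 3*(3 - d) = 9 + (-9 + 3*d) = 3*d)
O(n) = -400 - 25*n (O(n) = -25*(16 + n) = -400 - 25*n)
-2488/4148 - 3112/O(H(7)) = -2488/4148 - 3112/(-400 - 75*7) = -2488*1/4148 - 3112/(-400 - 25*21) = -622/1037 - 3112/(-400 - 525) = -622/1037 - 3112/(-925) = -622/1037 - 3112*(-1/925) = -622/1037 + 3112/925 = 2651794/959225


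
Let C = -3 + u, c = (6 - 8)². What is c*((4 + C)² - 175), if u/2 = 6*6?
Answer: 20616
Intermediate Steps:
c = 4 (c = (-2)² = 4)
u = 72 (u = 2*(6*6) = 2*36 = 72)
C = 69 (C = -3 + 72 = 69)
c*((4 + C)² - 175) = 4*((4 + 69)² - 175) = 4*(73² - 175) = 4*(5329 - 175) = 4*5154 = 20616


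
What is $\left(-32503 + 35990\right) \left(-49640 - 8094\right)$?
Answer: $-201318458$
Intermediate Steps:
$\left(-32503 + 35990\right) \left(-49640 - 8094\right) = 3487 \left(-49640 - 8094\right) = 3487 \left(-57734\right) = -201318458$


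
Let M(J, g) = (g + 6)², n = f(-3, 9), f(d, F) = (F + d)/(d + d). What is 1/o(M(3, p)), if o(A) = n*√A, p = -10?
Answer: -¼ ≈ -0.25000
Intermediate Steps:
f(d, F) = (F + d)/(2*d) (f(d, F) = (F + d)/((2*d)) = (F + d)*(1/(2*d)) = (F + d)/(2*d))
n = -1 (n = (½)*(9 - 3)/(-3) = (½)*(-⅓)*6 = -1)
M(J, g) = (6 + g)²
o(A) = -√A
1/o(M(3, p)) = 1/(-√((6 - 10)²)) = 1/(-√((-4)²)) = 1/(-√16) = 1/(-1*4) = 1/(-4) = -¼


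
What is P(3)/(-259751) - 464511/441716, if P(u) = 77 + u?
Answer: -120692534041/114736172716 ≈ -1.0519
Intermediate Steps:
P(3)/(-259751) - 464511/441716 = (77 + 3)/(-259751) - 464511/441716 = 80*(-1/259751) - 464511*1/441716 = -80/259751 - 464511/441716 = -120692534041/114736172716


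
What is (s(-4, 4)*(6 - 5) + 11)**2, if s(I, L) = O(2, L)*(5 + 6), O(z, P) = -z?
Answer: 121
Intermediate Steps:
s(I, L) = -22 (s(I, L) = (-1*2)*(5 + 6) = -2*11 = -22)
(s(-4, 4)*(6 - 5) + 11)**2 = (-22*(6 - 5) + 11)**2 = (-22*1 + 11)**2 = (-22 + 11)**2 = (-11)**2 = 121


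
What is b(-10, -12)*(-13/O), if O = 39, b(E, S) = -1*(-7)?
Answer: -7/3 ≈ -2.3333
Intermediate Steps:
b(E, S) = 7
b(-10, -12)*(-13/O) = 7*(-13/39) = 7*(-13*1/39) = 7*(-⅓) = -7/3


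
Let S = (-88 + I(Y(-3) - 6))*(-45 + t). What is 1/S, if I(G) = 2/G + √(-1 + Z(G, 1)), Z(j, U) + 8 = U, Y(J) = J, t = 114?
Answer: -1191/7257466 - 27*I*√2/7257466 ≈ -0.00016411 - 5.2613e-6*I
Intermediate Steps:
Z(j, U) = -8 + U
I(G) = 2/G + 2*I*√2 (I(G) = 2/G + √(-1 + (-8 + 1)) = 2/G + √(-1 - 7) = 2/G + √(-8) = 2/G + 2*I*√2)
S = -18262/3 + 138*I*√2 (S = (-88 + (2/(-3 - 6) + 2*I*√2))*(-45 + 114) = (-88 + (2/(-9) + 2*I*√2))*69 = (-88 + (2*(-⅑) + 2*I*√2))*69 = (-88 + (-2/9 + 2*I*√2))*69 = (-794/9 + 2*I*√2)*69 = -18262/3 + 138*I*√2 ≈ -6087.3 + 195.16*I)
1/S = 1/(-18262/3 + 138*I*√2)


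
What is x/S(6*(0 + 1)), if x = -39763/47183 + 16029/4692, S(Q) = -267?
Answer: -189909437/19703054604 ≈ -0.0096386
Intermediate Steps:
x = 189909437/73794212 (x = -39763*1/47183 + 16029*(1/4692) = -39763/47183 + 5343/1564 = 189909437/73794212 ≈ 2.5735)
x/S(6*(0 + 1)) = (189909437/73794212)/(-267) = (189909437/73794212)*(-1/267) = -189909437/19703054604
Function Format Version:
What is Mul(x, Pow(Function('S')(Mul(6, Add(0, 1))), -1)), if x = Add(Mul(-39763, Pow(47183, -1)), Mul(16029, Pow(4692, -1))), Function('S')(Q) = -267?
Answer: Rational(-189909437, 19703054604) ≈ -0.0096386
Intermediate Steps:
x = Rational(189909437, 73794212) (x = Add(Mul(-39763, Rational(1, 47183)), Mul(16029, Rational(1, 4692))) = Add(Rational(-39763, 47183), Rational(5343, 1564)) = Rational(189909437, 73794212) ≈ 2.5735)
Mul(x, Pow(Function('S')(Mul(6, Add(0, 1))), -1)) = Mul(Rational(189909437, 73794212), Pow(-267, -1)) = Mul(Rational(189909437, 73794212), Rational(-1, 267)) = Rational(-189909437, 19703054604)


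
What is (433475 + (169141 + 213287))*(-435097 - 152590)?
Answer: -479495586361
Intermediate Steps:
(433475 + (169141 + 213287))*(-435097 - 152590) = (433475 + 382428)*(-587687) = 815903*(-587687) = -479495586361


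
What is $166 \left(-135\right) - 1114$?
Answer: $-23524$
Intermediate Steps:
$166 \left(-135\right) - 1114 = -22410 - 1114 = -23524$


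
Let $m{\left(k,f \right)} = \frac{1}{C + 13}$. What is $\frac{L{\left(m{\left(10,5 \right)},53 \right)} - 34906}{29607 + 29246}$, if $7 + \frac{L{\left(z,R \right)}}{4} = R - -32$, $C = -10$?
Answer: $- \frac{34594}{58853} \approx -0.5878$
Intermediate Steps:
$m{\left(k,f \right)} = \frac{1}{3}$ ($m{\left(k,f \right)} = \frac{1}{-10 + 13} = \frac{1}{3}$)
$L{\left(z,R \right)} = 100 + 4 R$ ($L{\left(z,R \right)} = -28 + 4 \left(R - -32\right) = -28 + 4 \left(R + 32\right) = -28 + 4 \left(32 + R\right) = -28 + \left(128 + 4 R\right) = 100 + 4 R$)
$\frac{L{\left(m{\left(10,5 \right)},53 \right)} - 34906}{29607 + 29246} = \frac{\left(100 + 4 \cdot 53\right) - 34906}{29607 + 29246} = \frac{\left(100 + 212\right) - 34906}{58853} = \left(312 - 34906\right) \frac{1}{58853} = \left(-34594\right) \frac{1}{58853} = - \frac{34594}{58853}$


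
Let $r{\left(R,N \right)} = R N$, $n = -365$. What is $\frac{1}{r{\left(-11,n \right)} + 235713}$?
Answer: $\frac{1}{239728} \approx 4.1714 \cdot 10^{-6}$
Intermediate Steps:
$r{\left(R,N \right)} = N R$
$\frac{1}{r{\left(-11,n \right)} + 235713} = \frac{1}{\left(-365\right) \left(-11\right) + 235713} = \frac{1}{4015 + 235713} = \frac{1}{239728}$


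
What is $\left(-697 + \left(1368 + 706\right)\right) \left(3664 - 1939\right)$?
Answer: $2375325$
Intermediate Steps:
$\left(-697 + \left(1368 + 706\right)\right) \left(3664 - 1939\right) = \left(-697 + 2074\right) 1725 = 1377 \cdot 1725 = 2375325$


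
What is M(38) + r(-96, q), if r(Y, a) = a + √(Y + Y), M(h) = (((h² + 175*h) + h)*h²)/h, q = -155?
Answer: 308861 + 8*I*√3 ≈ 3.0886e+5 + 13.856*I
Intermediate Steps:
M(h) = h*(h² + 176*h) (M(h) = ((h² + 176*h)*h²)/h = (h²*(h² + 176*h))/h = h*(h² + 176*h))
r(Y, a) = a + √2*√Y (r(Y, a) = a + √(2*Y) = a + √2*√Y)
M(38) + r(-96, q) = 38²*(176 + 38) + (-155 + √2*√(-96)) = 1444*214 + (-155 + √2*(4*I*√6)) = 309016 + (-155 + 8*I*√3) = 308861 + 8*I*√3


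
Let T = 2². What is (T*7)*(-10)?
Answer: -280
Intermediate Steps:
T = 4
(T*7)*(-10) = (4*7)*(-10) = 28*(-10) = -280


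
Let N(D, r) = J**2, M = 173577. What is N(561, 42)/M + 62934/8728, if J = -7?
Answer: 5462161295/757490028 ≈ 7.2109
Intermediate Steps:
N(D, r) = 49 (N(D, r) = (-7)**2 = 49)
N(561, 42)/M + 62934/8728 = 49/173577 + 62934/8728 = 49*(1/173577) + 62934*(1/8728) = 49/173577 + 31467/4364 = 5462161295/757490028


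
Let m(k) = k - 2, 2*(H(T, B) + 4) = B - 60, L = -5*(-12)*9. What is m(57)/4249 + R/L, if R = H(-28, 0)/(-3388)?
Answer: 7197719/555259320 ≈ 0.012963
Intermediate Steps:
L = 540 (L = 60*9 = 540)
H(T, B) = -34 + B/2 (H(T, B) = -4 + (B - 60)/2 = -4 + (-60 + B)/2 = -4 + (-30 + B/2) = -34 + B/2)
m(k) = -2 + k
R = 17/1694 (R = (-34 + (1/2)*0)/(-3388) = (-34 + 0)*(-1/3388) = -34*(-1/3388) = 17/1694 ≈ 0.010035)
m(57)/4249 + R/L = (-2 + 57)/4249 + (17/1694)/540 = 55*(1/4249) + (17/1694)*(1/540) = 55/4249 + 17/914760 = 7197719/555259320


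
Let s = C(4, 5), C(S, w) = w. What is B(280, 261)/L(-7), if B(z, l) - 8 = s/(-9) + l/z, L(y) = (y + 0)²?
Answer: 21109/123480 ≈ 0.17095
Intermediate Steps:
s = 5
L(y) = y²
B(z, l) = 67/9 + l/z (B(z, l) = 8 + (5/(-9) + l/z) = 8 + (5*(-⅑) + l/z) = 8 + (-5/9 + l/z) = 67/9 + l/z)
B(280, 261)/L(-7) = (67/9 + 261/280)/((-7)²) = (67/9 + 261*(1/280))/49 = (67/9 + 261/280)*(1/49) = (21109/2520)*(1/49) = 21109/123480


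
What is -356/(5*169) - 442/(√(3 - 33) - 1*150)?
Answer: 1600094/634595 + 221*I*√30/11265 ≈ 2.5214 + 0.10745*I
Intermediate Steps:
-356/(5*169) - 442/(√(3 - 33) - 1*150) = -356/845 - 442/(√(-30) - 150) = -356*1/845 - 442/(I*√30 - 150) = -356/845 - 442/(-150 + I*√30)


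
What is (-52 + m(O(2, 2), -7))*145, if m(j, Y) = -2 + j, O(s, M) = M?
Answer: -7540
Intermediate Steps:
(-52 + m(O(2, 2), -7))*145 = (-52 + (-2 + 2))*145 = (-52 + 0)*145 = -52*145 = -7540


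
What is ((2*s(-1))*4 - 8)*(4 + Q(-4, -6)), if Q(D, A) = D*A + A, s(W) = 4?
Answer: 528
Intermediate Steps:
Q(D, A) = A + A*D (Q(D, A) = A*D + A = A + A*D)
((2*s(-1))*4 - 8)*(4 + Q(-4, -6)) = ((2*4)*4 - 8)*(4 - 6*(1 - 4)) = (8*4 - 8)*(4 - 6*(-3)) = (32 - 8)*(4 + 18) = 24*22 = 528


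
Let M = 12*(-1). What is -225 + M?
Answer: -237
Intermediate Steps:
M = -12
-225 + M = -225 - 12 = -237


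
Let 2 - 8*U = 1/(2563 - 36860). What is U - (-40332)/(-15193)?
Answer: -10023968997/4168594568 ≈ -2.4046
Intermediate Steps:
U = 68595/274376 (U = ¼ - 1/(8*(2563 - 36860)) = ¼ - ⅛/(-34297) = ¼ - ⅛*(-1/34297) = ¼ + 1/274376 = 68595/274376 ≈ 0.25000)
U - (-40332)/(-15193) = 68595/274376 - (-40332)/(-15193) = 68595/274376 - (-40332)*(-1)/15193 = 68595/274376 - 1*40332/15193 = 68595/274376 - 40332/15193 = -10023968997/4168594568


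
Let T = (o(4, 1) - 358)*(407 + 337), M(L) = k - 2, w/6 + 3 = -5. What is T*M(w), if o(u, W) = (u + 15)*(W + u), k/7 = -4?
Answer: 5870160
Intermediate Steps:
k = -28 (k = 7*(-4) = -28)
w = -48 (w = -18 + 6*(-5) = -18 - 30 = -48)
M(L) = -30 (M(L) = -28 - 2 = -30)
o(u, W) = (15 + u)*(W + u)
T = -195672 (T = ((4² + 15*1 + 15*4 + 1*4) - 358)*(407 + 337) = ((16 + 15 + 60 + 4) - 358)*744 = (95 - 358)*744 = -263*744 = -195672)
T*M(w) = -195672*(-30) = 5870160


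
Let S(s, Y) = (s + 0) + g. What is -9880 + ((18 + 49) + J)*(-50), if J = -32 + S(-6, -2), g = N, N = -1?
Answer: -11280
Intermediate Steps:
g = -1
S(s, Y) = -1 + s (S(s, Y) = (s + 0) - 1 = s - 1 = -1 + s)
J = -39 (J = -32 + (-1 - 6) = -32 - 7 = -39)
-9880 + ((18 + 49) + J)*(-50) = -9880 + ((18 + 49) - 39)*(-50) = -9880 + (67 - 39)*(-50) = -9880 + 28*(-50) = -9880 - 1400 = -11280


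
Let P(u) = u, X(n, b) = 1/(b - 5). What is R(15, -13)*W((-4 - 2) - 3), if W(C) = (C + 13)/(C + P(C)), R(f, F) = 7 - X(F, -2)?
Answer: -100/63 ≈ -1.5873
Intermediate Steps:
X(n, b) = 1/(-5 + b)
R(f, F) = 50/7 (R(f, F) = 7 - 1/(-5 - 2) = 7 - 1/(-7) = 7 - 1*(-⅐) = 7 + ⅐ = 50/7)
W(C) = (13 + C)/(2*C) (W(C) = (C + 13)/(C + C) = (13 + C)/((2*C)) = (13 + C)*(1/(2*C)) = (13 + C)/(2*C))
R(15, -13)*W((-4 - 2) - 3) = 50*((13 + ((-4 - 2) - 3))/(2*((-4 - 2) - 3)))/7 = 50*((13 + (-6 - 3))/(2*(-6 - 3)))/7 = 50*((½)*(13 - 9)/(-9))/7 = 50*((½)*(-⅑)*4)/7 = (50/7)*(-2/9) = -100/63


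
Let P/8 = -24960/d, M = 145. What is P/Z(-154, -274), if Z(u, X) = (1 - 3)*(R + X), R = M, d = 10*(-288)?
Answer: 104/387 ≈ 0.26873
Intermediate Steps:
d = -2880
R = 145
Z(u, X) = -290 - 2*X (Z(u, X) = (1 - 3)*(145 + X) = -2*(145 + X) = -290 - 2*X)
P = 208/3 (P = 8*(-24960/(-2880)) = 8*(-24960*(-1/2880)) = 8*(26/3) = 208/3 ≈ 69.333)
P/Z(-154, -274) = 208/(3*(-290 - 2*(-274))) = 208/(3*(-290 + 548)) = (208/3)/258 = (208/3)*(1/258) = 104/387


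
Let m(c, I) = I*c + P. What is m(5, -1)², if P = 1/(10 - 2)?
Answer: 1521/64 ≈ 23.766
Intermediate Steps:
P = ⅛ (P = 1/8 = ⅛ ≈ 0.12500)
m(c, I) = ⅛ + I*c (m(c, I) = I*c + ⅛ = ⅛ + I*c)
m(5, -1)² = (⅛ - 1*5)² = (⅛ - 5)² = (-39/8)² = 1521/64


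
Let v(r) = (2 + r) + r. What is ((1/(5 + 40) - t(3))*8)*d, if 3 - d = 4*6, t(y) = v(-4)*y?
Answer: -45416/15 ≈ -3027.7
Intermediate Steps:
v(r) = 2 + 2*r
t(y) = -6*y (t(y) = (2 + 2*(-4))*y = (2 - 8)*y = -6*y)
d = -21 (d = 3 - 4*6 = 3 - 1*24 = 3 - 24 = -21)
((1/(5 + 40) - t(3))*8)*d = ((1/(5 + 40) - (-6)*3)*8)*(-21) = ((1/45 - 1*(-18))*8)*(-21) = ((1/45 + 18)*8)*(-21) = ((811/45)*8)*(-21) = (6488/45)*(-21) = -45416/15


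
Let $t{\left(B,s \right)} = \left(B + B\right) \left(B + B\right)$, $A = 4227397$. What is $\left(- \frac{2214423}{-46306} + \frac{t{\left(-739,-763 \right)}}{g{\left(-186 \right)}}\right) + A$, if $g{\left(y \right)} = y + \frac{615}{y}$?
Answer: $\frac{2291317282706537}{543493522} \approx 4.2159 \cdot 10^{6}$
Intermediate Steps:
$t{\left(B,s \right)} = 4 B^{2}$ ($t{\left(B,s \right)} = 2 B 2 B = 4 B^{2}$)
$\left(- \frac{2214423}{-46306} + \frac{t{\left(-739,-763 \right)}}{g{\left(-186 \right)}}\right) + A = \left(- \frac{2214423}{-46306} + \frac{4 \left(-739\right)^{2}}{-186 + \frac{615}{-186}}\right) + 4227397 = \left(\left(-2214423\right) \left(- \frac{1}{46306}\right) + \frac{4 \cdot 546121}{-186 + 615 \left(- \frac{1}{186}\right)}\right) + 4227397 = \left(\frac{2214423}{46306} + \frac{2184484}{-186 - \frac{205}{62}}\right) + 4227397 = \left(\frac{2214423}{46306} + \frac{2184484}{- \frac{11737}{62}}\right) + 4227397 = \left(\frac{2214423}{46306} + 2184484 \left(- \frac{62}{11737}\right)\right) + 4227397 = \left(\frac{2214423}{46306} - \frac{135438008}{11737}\right) + 4227397 = - \frac{6245601715697}{543493522} + 4227397 = \frac{2291317282706537}{543493522}$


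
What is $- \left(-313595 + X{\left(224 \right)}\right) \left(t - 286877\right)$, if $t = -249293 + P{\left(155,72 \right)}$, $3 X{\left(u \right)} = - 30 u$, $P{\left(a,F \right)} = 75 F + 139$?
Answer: $-167591841885$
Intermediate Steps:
$P{\left(a,F \right)} = 139 + 75 F$
$X{\left(u \right)} = - 10 u$ ($X{\left(u \right)} = \frac{\left(-30\right) u}{3} = - 10 u$)
$t = -243754$ ($t = -249293 + \left(139 + 75 \cdot 72\right) = -249293 + \left(139 + 5400\right) = -249293 + 5539 = -243754$)
$- \left(-313595 + X{\left(224 \right)}\right) \left(t - 286877\right) = - \left(-313595 - 2240\right) \left(-243754 - 286877\right) = - \left(-313595 - 2240\right) \left(-530631\right) = - \left(-315835\right) \left(-530631\right) = \left(-1\right) 167591841885 = -167591841885$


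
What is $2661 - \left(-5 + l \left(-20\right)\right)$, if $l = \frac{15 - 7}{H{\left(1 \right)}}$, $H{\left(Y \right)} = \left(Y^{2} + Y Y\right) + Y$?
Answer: $\frac{8158}{3} \approx 2719.3$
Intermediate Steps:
$H{\left(Y \right)} = Y + 2 Y^{2}$ ($H{\left(Y \right)} = \left(Y^{2} + Y^{2}\right) + Y = 2 Y^{2} + Y = Y + 2 Y^{2}$)
$l = \frac{8}{3}$ ($l = \frac{15 - 7}{1 \left(1 + 2 \cdot 1\right)} = \frac{15 - 7}{1 \left(1 + 2\right)} = \frac{8}{1 \cdot 3} = \frac{8}{3} \approx 2.6667$)
$2661 - \left(-5 + l \left(-20\right)\right) = 2661 - \left(-5 + \frac{8}{3} \left(-20\right)\right) = 2661 - \left(-5 - \frac{160}{3}\right) = 2661 - - \frac{175}{3} = 2661 + \frac{175}{3} = \frac{8158}{3}$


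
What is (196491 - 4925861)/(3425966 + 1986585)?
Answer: -4729370/5412551 ≈ -0.87378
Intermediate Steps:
(196491 - 4925861)/(3425966 + 1986585) = -4729370/5412551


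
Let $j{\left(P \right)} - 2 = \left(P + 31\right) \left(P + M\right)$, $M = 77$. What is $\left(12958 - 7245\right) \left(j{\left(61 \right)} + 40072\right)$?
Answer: $301475010$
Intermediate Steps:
$j{\left(P \right)} = 2 + \left(31 + P\right) \left(77 + P\right)$ ($j{\left(P \right)} = 2 + \left(P + 31\right) \left(P + 77\right) = 2 + \left(31 + P\right) \left(77 + P\right)$)
$\left(12958 - 7245\right) \left(j{\left(61 \right)} + 40072\right) = \left(12958 - 7245\right) \left(\left(2389 + 61^{2} + 108 \cdot 61\right) + 40072\right) = 5713 \left(\left(2389 + 3721 + 6588\right) + 40072\right) = 5713 \left(12698 + 40072\right) = 5713 \cdot 52770 = 301475010$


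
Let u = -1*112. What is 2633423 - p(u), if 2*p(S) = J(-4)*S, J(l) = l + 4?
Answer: 2633423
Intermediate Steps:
J(l) = 4 + l
u = -112
p(S) = 0 (p(S) = ((4 - 4)*S)/2 = (0*S)/2 = (1/2)*0 = 0)
2633423 - p(u) = 2633423 - 1*0 = 2633423 + 0 = 2633423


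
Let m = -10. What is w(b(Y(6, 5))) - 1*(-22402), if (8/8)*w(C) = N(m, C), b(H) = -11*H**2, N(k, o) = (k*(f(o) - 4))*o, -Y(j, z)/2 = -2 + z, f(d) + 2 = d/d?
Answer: 2602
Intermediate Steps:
f(d) = -1 (f(d) = -2 + d/d = -2 + 1 = -1)
Y(j, z) = 4 - 2*z (Y(j, z) = -2*(-2 + z) = 4 - 2*z)
N(k, o) = -5*k*o (N(k, o) = (k*(-1 - 4))*o = (k*(-5))*o = (-5*k)*o = -5*k*o)
w(C) = 50*C (w(C) = -5*(-10)*C = 50*C)
w(b(Y(6, 5))) - 1*(-22402) = 50*(-11*(4 - 2*5)**2) - 1*(-22402) = 50*(-11*(4 - 10)**2) + 22402 = 50*(-11*(-6)**2) + 22402 = 50*(-11*36) + 22402 = 50*(-396) + 22402 = -19800 + 22402 = 2602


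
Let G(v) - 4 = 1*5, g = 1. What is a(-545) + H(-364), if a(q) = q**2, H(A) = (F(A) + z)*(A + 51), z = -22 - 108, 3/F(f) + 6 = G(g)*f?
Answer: 369460523/1094 ≈ 3.3772e+5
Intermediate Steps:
G(v) = 9 (G(v) = 4 + 1*5 = 4 + 5 = 9)
F(f) = 3/(-6 + 9*f)
z = -130
H(A) = (-130 + 1/(-2 + 3*A))*(51 + A) (H(A) = (1/(-2 + 3*A) - 130)*(A + 51) = (-130 + 1/(-2 + 3*A))*(51 + A))
a(-545) + H(-364) = (-545)**2 + 3*(4437 - 6543*(-364) - 130*(-364)**2)/(-2 + 3*(-364)) = 297025 + 3*(4437 + 2381652 - 130*132496)/(-2 - 1092) = 297025 + 3*(4437 + 2381652 - 17224480)/(-1094) = 297025 + 3*(-1/1094)*(-14838391) = 297025 + 44515173/1094 = 369460523/1094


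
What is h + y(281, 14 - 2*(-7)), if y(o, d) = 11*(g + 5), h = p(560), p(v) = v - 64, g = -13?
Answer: 408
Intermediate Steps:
p(v) = -64 + v
h = 496 (h = -64 + 560 = 496)
y(o, d) = -88 (y(o, d) = 11*(-13 + 5) = 11*(-8) = -88)
h + y(281, 14 - 2*(-7)) = 496 - 88 = 408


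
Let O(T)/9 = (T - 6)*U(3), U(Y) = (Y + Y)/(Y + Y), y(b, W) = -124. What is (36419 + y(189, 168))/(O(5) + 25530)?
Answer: 36295/25521 ≈ 1.4222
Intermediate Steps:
U(Y) = 1 (U(Y) = (2*Y)/((2*Y)) = (2*Y)*(1/(2*Y)) = 1)
O(T) = -54 + 9*T (O(T) = 9*((T - 6)*1) = 9*((-6 + T)*1) = 9*(-6 + T) = -54 + 9*T)
(36419 + y(189, 168))/(O(5) + 25530) = (36419 - 124)/((-54 + 9*5) + 25530) = 36295/((-54 + 45) + 25530) = 36295/(-9 + 25530) = 36295/25521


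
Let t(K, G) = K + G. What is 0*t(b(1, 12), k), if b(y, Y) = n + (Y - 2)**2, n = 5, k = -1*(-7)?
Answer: 0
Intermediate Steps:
k = 7
b(y, Y) = 5 + (-2 + Y)**2 (b(y, Y) = 5 + (Y - 2)**2 = 5 + (-2 + Y)**2)
t(K, G) = G + K
0*t(b(1, 12), k) = 0*(7 + (5 + (-2 + 12)**2)) = 0*(7 + (5 + 10**2)) = 0*(7 + (5 + 100)) = 0*(7 + 105) = 0*112 = 0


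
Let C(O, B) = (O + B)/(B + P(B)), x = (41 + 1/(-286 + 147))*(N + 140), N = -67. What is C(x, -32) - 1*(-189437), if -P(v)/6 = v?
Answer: 2106745193/11120 ≈ 1.8946e+5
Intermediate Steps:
P(v) = -6*v
x = 415954/139 (x = (41 + 1/(-286 + 147))*(-67 + 140) = (41 + 1/(-139))*73 = (41 - 1/139)*73 = (5698/139)*73 = 415954/139 ≈ 2992.5)
C(O, B) = -(B + O)/(5*B) (C(O, B) = (O + B)/(B - 6*B) = (B + O)/((-5*B)) = (B + O)*(-1/(5*B)) = -(B + O)/(5*B))
C(x, -32) - 1*(-189437) = (⅕)*(-1*(-32) - 1*415954/139)/(-32) - 1*(-189437) = (⅕)*(-1/32)*(32 - 415954/139) + 189437 = (⅕)*(-1/32)*(-411506/139) + 189437 = 205753/11120 + 189437 = 2106745193/11120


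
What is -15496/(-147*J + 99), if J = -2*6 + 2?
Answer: -15496/1569 ≈ -9.8764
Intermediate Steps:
J = -10 (J = -12 + 2 = -10)
-15496/(-147*J + 99) = -15496/(-147*(-10) + 99) = -15496/(1470 + 99) = -15496/1569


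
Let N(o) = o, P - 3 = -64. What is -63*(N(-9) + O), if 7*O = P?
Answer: 1116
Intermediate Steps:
P = -61 (P = 3 - 64 = -61)
O = -61/7 (O = (⅐)*(-61) = -61/7 ≈ -8.7143)
-63*(N(-9) + O) = -63*(-9 - 61/7) = -63*(-124/7) = 1116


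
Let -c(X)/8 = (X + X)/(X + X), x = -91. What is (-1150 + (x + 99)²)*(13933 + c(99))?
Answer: -15122550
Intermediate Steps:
c(X) = -8 (c(X) = -8*(X + X)/(X + X) = -8*2*X/(2*X) = -8*2*X*1/(2*X) = -8*1 = -8)
(-1150 + (x + 99)²)*(13933 + c(99)) = (-1150 + (-91 + 99)²)*(13933 - 8) = (-1150 + 8²)*13925 = (-1150 + 64)*13925 = -1086*13925 = -15122550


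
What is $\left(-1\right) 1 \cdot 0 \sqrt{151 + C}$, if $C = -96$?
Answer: $0$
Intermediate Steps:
$\left(-1\right) 1 \cdot 0 \sqrt{151 + C} = \left(-1\right) 1 \cdot 0 \sqrt{151 - 96} = \left(-1\right) 0 \sqrt{55} = 0 \sqrt{55} = 0$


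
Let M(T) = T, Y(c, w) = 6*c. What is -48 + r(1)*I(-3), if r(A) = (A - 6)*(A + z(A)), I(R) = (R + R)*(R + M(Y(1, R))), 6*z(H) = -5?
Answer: -33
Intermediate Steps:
z(H) = -⅚ (z(H) = (⅙)*(-5) = -⅚)
I(R) = 2*R*(6 + R) (I(R) = (R + R)*(R + 6*1) = (2*R)*(R + 6) = (2*R)*(6 + R) = 2*R*(6 + R))
r(A) = (-6 + A)*(-⅚ + A) (r(A) = (A - 6)*(A - ⅚) = (-6 + A)*(-⅚ + A))
-48 + r(1)*I(-3) = -48 + (5 + 1² - 41/6*1)*(2*(-3)*(6 - 3)) = -48 + (5 + 1 - 41/6)*(2*(-3)*3) = -48 - ⅚*(-18) = -48 + 15 = -33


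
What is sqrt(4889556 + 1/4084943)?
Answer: sqrt(81590844120656612387)/4084943 ≈ 2211.2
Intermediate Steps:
sqrt(4889556 + 1/4084943) = sqrt(19973557555309/4084943) = sqrt(81590844120656612387)/4084943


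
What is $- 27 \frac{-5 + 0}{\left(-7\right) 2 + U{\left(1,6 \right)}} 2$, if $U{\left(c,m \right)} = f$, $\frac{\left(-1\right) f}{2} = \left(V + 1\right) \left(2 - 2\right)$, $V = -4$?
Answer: $- \frac{135}{7} \approx -19.286$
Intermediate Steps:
$f = 0$ ($f = - 2 \left(-4 + 1\right) \left(2 - 2\right) = - 2 \left(\left(-3\right) 0\right) = \left(-2\right) 0 = 0$)
$U{\left(c,m \right)} = 0$
$- 27 \frac{-5 + 0}{\left(-7\right) 2 + U{\left(1,6 \right)}} 2 = - 27 \frac{-5 + 0}{\left(-7\right) 2 + 0} \cdot 2 = - 27 \left(- \frac{5}{-14 + 0}\right) 2 = - 27 \left(- \frac{5}{-14}\right) 2 = - 27 \left(\left(-5\right) \left(- \frac{1}{14}\right)\right) 2 = \left(-27\right) \frac{5}{14} \cdot 2 = \left(- \frac{135}{14}\right) 2 = - \frac{135}{7}$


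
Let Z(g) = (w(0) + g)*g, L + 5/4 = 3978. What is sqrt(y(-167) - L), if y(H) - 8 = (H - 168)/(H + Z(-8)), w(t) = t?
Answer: I*sqrt(168279855)/206 ≈ 62.972*I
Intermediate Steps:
L = 15907/4 (L = -5/4 + 3978 = 15907/4 ≈ 3976.8)
Z(g) = g**2 (Z(g) = (0 + g)*g = g*g = g**2)
y(H) = 8 + (-168 + H)/(64 + H) (y(H) = 8 + (H - 168)/(H + (-8)**2) = 8 + (-168 + H)/(H + 64) = 8 + (-168 + H)/(64 + H))
sqrt(y(-167) - L) = sqrt((344 + 9*(-167))/(64 - 167) - 1*15907/4) = sqrt((344 - 1503)/(-103) - 15907/4) = sqrt(-1/103*(-1159) - 15907/4) = sqrt(1159/103 - 15907/4) = sqrt(-1633785/412) = I*sqrt(168279855)/206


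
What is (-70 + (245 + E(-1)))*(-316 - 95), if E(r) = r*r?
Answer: -72336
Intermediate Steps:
E(r) = r²
(-70 + (245 + E(-1)))*(-316 - 95) = (-70 + (245 + (-1)²))*(-316 - 95) = (-70 + (245 + 1))*(-411) = (-70 + 246)*(-411) = 176*(-411) = -72336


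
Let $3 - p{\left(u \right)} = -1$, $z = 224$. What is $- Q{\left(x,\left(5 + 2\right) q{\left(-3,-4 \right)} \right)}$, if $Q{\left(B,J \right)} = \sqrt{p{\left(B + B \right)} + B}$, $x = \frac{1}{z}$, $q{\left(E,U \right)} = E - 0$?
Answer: $- \frac{\sqrt{12558}}{56} \approx -2.0011$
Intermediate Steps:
$q{\left(E,U \right)} = E$ ($q{\left(E,U \right)} = E + 0 = E$)
$p{\left(u \right)} = 4$ ($p{\left(u \right)} = 3 - -1 = 3 + 1 = 4$)
$x = \frac{1}{224} \approx 0.0044643$
$Q{\left(B,J \right)} = \sqrt{4 + B}$
$- Q{\left(x,\left(5 + 2\right) q{\left(-3,-4 \right)} \right)} = - \sqrt{4 + \frac{1}{224}} = - \sqrt{\frac{897}{224}} = - \frac{\sqrt{12558}}{56}$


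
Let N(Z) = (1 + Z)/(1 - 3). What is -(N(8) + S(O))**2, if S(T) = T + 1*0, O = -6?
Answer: -441/4 ≈ -110.25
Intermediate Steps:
N(Z) = -1/2 - Z/2 (N(Z) = (1 + Z)/(-2) = -(1 + Z)/2 = -1/2 - Z/2)
S(T) = T (S(T) = T + 0 = T)
-(N(8) + S(O))**2 = -((-1/2 - 1/2*8) - 6)**2 = -((-1/2 - 4) - 6)**2 = -(-9/2 - 6)**2 = -(-21/2)**2 = -1*441/4 = -441/4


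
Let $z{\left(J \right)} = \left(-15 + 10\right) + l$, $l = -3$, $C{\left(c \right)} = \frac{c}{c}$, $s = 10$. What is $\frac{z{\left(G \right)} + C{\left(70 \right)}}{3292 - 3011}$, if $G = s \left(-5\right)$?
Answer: $- \frac{7}{281} \approx -0.024911$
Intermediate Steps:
$C{\left(c \right)} = 1$
$G = -50$ ($G = 10 \left(-5\right) = -50$)
$z{\left(J \right)} = -8$ ($z{\left(J \right)} = \left(-15 + 10\right) - 3 = -5 - 3 = -8$)
$\frac{z{\left(G \right)} + C{\left(70 \right)}}{3292 - 3011} = \frac{-8 + 1}{3292 - 3011} = - \frac{7}{281}$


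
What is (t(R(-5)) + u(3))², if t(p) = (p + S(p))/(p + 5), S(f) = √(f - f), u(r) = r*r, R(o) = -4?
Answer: 25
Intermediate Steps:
u(r) = r²
S(f) = 0 (S(f) = √0 = 0)
t(p) = p/(5 + p) (t(p) = (p + 0)/(p + 5) = p/(5 + p))
(t(R(-5)) + u(3))² = (-4/(5 - 4) + 3²)² = (-4/1 + 9)² = (-4*1 + 9)² = (-4 + 9)² = 5² = 25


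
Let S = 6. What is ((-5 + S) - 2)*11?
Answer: -11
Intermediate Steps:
((-5 + S) - 2)*11 = ((-5 + 6) - 2)*11 = (1 - 2)*11 = -1*11 = -11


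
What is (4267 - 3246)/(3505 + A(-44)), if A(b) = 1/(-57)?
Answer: 58197/199784 ≈ 0.29130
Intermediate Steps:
A(b) = -1/57
(4267 - 3246)/(3505 + A(-44)) = (4267 - 3246)/(3505 - 1/57) = 1021/(199784/57) = 1021*(57/199784) = 58197/199784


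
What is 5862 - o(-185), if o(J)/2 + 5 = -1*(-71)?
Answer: 5730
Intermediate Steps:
o(J) = 132 (o(J) = -10 + 2*(-1*(-71)) = -10 + 2*71 = -10 + 142 = 132)
5862 - o(-185) = 5862 - 1*132 = 5862 - 132 = 5730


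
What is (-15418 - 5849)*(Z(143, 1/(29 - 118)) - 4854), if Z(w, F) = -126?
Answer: 105909660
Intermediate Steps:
(-15418 - 5849)*(Z(143, 1/(29 - 118)) - 4854) = (-15418 - 5849)*(-126 - 4854) = -21267*(-4980) = 105909660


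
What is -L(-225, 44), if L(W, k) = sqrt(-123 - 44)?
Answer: -I*sqrt(167) ≈ -12.923*I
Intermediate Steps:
L(W, k) = I*sqrt(167) (L(W, k) = sqrt(-167) = I*sqrt(167))
-L(-225, 44) = -I*sqrt(167)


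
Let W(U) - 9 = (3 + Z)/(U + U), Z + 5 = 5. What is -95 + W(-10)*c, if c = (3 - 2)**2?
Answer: -1723/20 ≈ -86.150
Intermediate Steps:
Z = 0 (Z = -5 + 5 = 0)
c = 1 (c = 1**2 = 1)
W(U) = 9 + 3/(2*U) (W(U) = 9 + (3 + 0)/(U + U) = 9 + 3/((2*U)) = 9 + 3*(1/(2*U)) = 9 + 3/(2*U))
-95 + W(-10)*c = -95 + (9 + (3/2)/(-10))*1 = -95 + (9 + (3/2)*(-1/10))*1 = -95 + (9 - 3/20)*1 = -95 + (177/20)*1 = -95 + 177/20 = -1723/20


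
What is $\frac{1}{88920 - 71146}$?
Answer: $\frac{1}{17774} \approx 5.6262 \cdot 10^{-5}$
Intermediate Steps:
$\frac{1}{88920 - 71146} = \frac{1}{17774}$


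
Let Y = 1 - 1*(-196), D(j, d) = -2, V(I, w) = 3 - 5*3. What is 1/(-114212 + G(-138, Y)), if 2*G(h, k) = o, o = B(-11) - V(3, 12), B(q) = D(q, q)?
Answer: -1/114207 ≈ -8.7560e-6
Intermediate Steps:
V(I, w) = -12 (V(I, w) = 3 - 15 = -12)
Y = 197 (Y = 1 + 196 = 197)
B(q) = -2
o = 10 (o = -2 - 1*(-12) = -2 + 12 = 10)
G(h, k) = 5 (G(h, k) = (½)*10 = 5)
1/(-114212 + G(-138, Y)) = 1/(-114212 + 5) = 1/(-114207) = -1/114207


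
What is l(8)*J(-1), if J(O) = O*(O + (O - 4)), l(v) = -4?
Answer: -24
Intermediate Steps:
J(O) = O*(-4 + 2*O) (J(O) = O*(O + (-4 + O)) = O*(-4 + 2*O))
l(8)*J(-1) = -8*(-1)*(-2 - 1) = -8*(-1)*(-3) = -4*6 = -24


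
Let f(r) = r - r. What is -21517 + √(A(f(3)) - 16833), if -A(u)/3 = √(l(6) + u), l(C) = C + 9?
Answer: -21517 + I*√(16833 + 3*√15) ≈ -21517.0 + 129.79*I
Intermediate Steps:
f(r) = 0
l(C) = 9 + C
A(u) = -3*√(15 + u) (A(u) = -3*√((9 + 6) + u) = -3*√(15 + u))
-21517 + √(A(f(3)) - 16833) = -21517 + √(-3*√(15 + 0) - 16833) = -21517 + √(-3*√15 - 16833) = -21517 + √(-16833 - 3*√15)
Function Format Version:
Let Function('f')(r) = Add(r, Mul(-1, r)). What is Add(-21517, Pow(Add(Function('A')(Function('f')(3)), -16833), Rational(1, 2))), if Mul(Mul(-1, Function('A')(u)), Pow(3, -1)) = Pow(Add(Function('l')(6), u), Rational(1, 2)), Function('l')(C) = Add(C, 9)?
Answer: Add(-21517, Mul(I, Pow(Add(16833, Mul(3, Pow(15, Rational(1, 2)))), Rational(1, 2)))) ≈ Add(-21517., Mul(129.79, I))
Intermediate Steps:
Function('f')(r) = 0
Function('l')(C) = Add(9, C)
Function('A')(u) = Mul(-3, Pow(Add(15, u), Rational(1, 2))) (Function('A')(u) = Mul(-3, Pow(Add(Add(9, 6), u), Rational(1, 2))) = Mul(-3, Pow(Add(15, u), Rational(1, 2))))
Add(-21517, Pow(Add(Function('A')(Function('f')(3)), -16833), Rational(1, 2))) = Add(-21517, Pow(Add(Mul(-3, Pow(Add(15, 0), Rational(1, 2))), -16833), Rational(1, 2))) = Add(-21517, Pow(Add(Mul(-3, Pow(15, Rational(1, 2))), -16833), Rational(1, 2))) = Add(-21517, Pow(Add(-16833, Mul(-3, Pow(15, Rational(1, 2)))), Rational(1, 2)))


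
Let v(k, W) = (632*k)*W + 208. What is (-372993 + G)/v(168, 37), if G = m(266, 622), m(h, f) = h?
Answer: -372727/3928720 ≈ -0.094872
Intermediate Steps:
G = 266
v(k, W) = 208 + 632*W*k (v(k, W) = 632*W*k + 208 = 208 + 632*W*k)
(-372993 + G)/v(168, 37) = (-372993 + 266)/(208 + 632*37*168) = -372727/(208 + 3928512) = -372727/3928720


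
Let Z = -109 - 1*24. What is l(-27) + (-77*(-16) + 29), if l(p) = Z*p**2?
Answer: -95696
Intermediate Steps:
Z = -133 (Z = -109 - 24 = -133)
l(p) = -133*p**2
l(-27) + (-77*(-16) + 29) = -133*(-27)**2 + (-77*(-16) + 29) = -133*729 + (1232 + 29) = -96957 + 1261 = -95696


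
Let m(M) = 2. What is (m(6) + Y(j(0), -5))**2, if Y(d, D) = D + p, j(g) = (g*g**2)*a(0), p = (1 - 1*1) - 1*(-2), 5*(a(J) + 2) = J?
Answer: 1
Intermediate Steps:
a(J) = -2 + J/5
p = 2 (p = (1 - 1) + 2 = 0 + 2 = 2)
j(g) = -2*g**3 (j(g) = (g*g**2)*(-2 + (1/5)*0) = g**3*(-2 + 0) = g**3*(-2) = -2*g**3)
Y(d, D) = 2 + D (Y(d, D) = D + 2 = 2 + D)
(m(6) + Y(j(0), -5))**2 = (2 + (2 - 5))**2 = (2 - 3)**2 = (-1)**2 = 1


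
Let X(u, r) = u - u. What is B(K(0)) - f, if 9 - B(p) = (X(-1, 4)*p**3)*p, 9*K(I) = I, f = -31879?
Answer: 31888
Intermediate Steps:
X(u, r) = 0
K(I) = I/9
B(p) = 9 (B(p) = 9 - 0*p**3*p = 9 - 0*p = 9 - 1*0 = 9 + 0 = 9)
B(K(0)) - f = 9 - 1*(-31879) = 9 + 31879 = 31888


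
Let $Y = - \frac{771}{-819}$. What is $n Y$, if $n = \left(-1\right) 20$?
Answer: $- \frac{5140}{273} \approx -18.828$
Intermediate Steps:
$Y = \frac{257}{273}$ ($Y = \left(-771\right) \left(- \frac{1}{819}\right) = \frac{257}{273} \approx 0.94139$)
$n = -20$
$n Y = \left(-20\right) \frac{257}{273} = - \frac{5140}{273}$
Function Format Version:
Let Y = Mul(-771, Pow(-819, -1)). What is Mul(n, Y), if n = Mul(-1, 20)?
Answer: Rational(-5140, 273) ≈ -18.828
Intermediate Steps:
Y = Rational(257, 273) (Y = Mul(-771, Rational(-1, 819)) = Rational(257, 273) ≈ 0.94139)
n = -20
Mul(n, Y) = Mul(-20, Rational(257, 273)) = Rational(-5140, 273)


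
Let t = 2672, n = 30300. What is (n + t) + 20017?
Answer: 52989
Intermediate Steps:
(n + t) + 20017 = (30300 + 2672) + 20017 = 32972 + 20017 = 52989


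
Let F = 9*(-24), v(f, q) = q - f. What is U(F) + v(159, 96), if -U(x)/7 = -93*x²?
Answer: 30372993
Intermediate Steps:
F = -216
U(x) = 651*x² (U(x) = -(-651)*x² = 651*x²)
U(F) + v(159, 96) = 651*(-216)² + (96 - 1*159) = 651*46656 + (96 - 159) = 30373056 - 63 = 30372993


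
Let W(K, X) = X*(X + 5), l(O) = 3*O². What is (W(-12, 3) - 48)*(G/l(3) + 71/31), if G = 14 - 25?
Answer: -12608/279 ≈ -45.190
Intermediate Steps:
G = -11
W(K, X) = X*(5 + X)
(W(-12, 3) - 48)*(G/l(3) + 71/31) = (3*(5 + 3) - 48)*(-11/(3*3²) + 71/31) = (3*8 - 48)*(-11/(3*9) + 71*(1/31)) = (24 - 48)*(-11/27 + 71/31) = -24*(-11*1/27 + 71/31) = -24*(-11/27 + 71/31) = -24*1576/837 = -12608/279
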